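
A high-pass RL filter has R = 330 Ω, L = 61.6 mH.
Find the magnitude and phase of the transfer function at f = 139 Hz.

Step 1 — Angular frequency: ω = 2π·139 = 873.4 rad/s.
Step 2 — Transfer function: H(jω) = jωL/(R + jωL).
Step 3 — Numerator jωL = j·53.8; denominator R + jωL = 330 + j53.8.
Step 4 — H = 0.02589 + j0.1588.
Step 5 — Magnitude: |H| = 0.1609 (-15.9 dB); phase: φ = 80.7°.

|H| = 0.1609 (-15.9 dB), φ = 80.7°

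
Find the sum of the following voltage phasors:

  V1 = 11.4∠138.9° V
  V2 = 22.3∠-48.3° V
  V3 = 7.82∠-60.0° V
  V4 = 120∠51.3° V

Step 1 — Convert each phasor to rectangular form:
  V1 = 11.4·(cos(138.9°) + j·sin(138.9°)) = -8.591 + j7.494 V
  V2 = 22.3·(cos(-48.3°) + j·sin(-48.3°)) = 14.83 - j16.65 V
  V3 = 7.82·(cos(-60.0°) + j·sin(-60.0°)) = 3.91 - j6.772 V
  V4 = 120·(cos(51.3°) + j·sin(51.3°)) = 75.03 + j93.65 V
Step 2 — Sum components: V_total = 85.18 + j77.72 V.
Step 3 — Convert to polar: |V_total| = 115.3 V, ∠V_total = 42.4°.

V_total = 115.3∠42.4° V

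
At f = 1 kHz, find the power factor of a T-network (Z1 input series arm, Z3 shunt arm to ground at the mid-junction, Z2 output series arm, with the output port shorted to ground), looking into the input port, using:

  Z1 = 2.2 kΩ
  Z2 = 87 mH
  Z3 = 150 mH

Step 1 — Angular frequency: ω = 2π·f = 2π·1000 = 6283 rad/s.
Step 2 — Component impedances:
  Z1: Z = R = 2200 Ω
  Z2: Z = jωL = j·6283·0.087 = 0 + j546.6 Ω
  Z3: Z = jωL = j·6283·0.15 = 0 + j942.5 Ω
Step 3 — With the output port shorted to ground, the output series arm Z2 runs from the junction to ground; the shunt arm Z3 also runs from the junction to ground. They appear in parallel: Z3 || Z2 = 0 + j346 Ω.
Step 4 — Series with input arm Z1: Z_in = Z1 + (Z3 || Z2) = 2200 + j346 Ω = 2227∠8.9° Ω.
Step 5 — Power factor: PF = cos(φ) = Re(Z)/|Z| = 2200/2227 = 0.9879.
Step 6 — Type: Im(Z) = 346 ⇒ lagging (phase φ = 8.9°).

PF = 0.9879 (lagging, φ = 8.9°)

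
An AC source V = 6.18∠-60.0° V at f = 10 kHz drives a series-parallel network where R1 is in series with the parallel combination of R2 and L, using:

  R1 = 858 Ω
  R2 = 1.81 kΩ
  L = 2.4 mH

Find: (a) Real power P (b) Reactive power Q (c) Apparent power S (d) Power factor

Step 1 — Angular frequency: ω = 2π·f = 2π·1e+04 = 6.283e+04 rad/s.
Step 2 — Component impedances:
  R1: Z = R = 858 Ω
  R2: Z = R = 1810 Ω
  L: Z = jωL = j·6.283e+04·0.0024 = 0 + j150.8 Ω
Step 3 — Parallel branch: R2 || L = 1/(1/R2 + 1/L) = 12.48 + j149.8 Ω.
Step 4 — Series with R1: Z_total = R1 + (R2 || L) = 870.5 + j149.8 Ω = 883.3∠9.8° Ω.
Step 5 — Source phasor: V = 6.18∠-60.0° V = 3.09 - j5.352 V.
Step 6 — Current: I = V / Z = 0.00242 - j0.006565 A = 0.006997∠-69.8° A.
Step 7 — Complex power: S = V·I* = 0.04261 + j0.007331 VA.
Step 8 — Real power: P = Re(S) = 0.04261 W.
Step 9 — Reactive power: Q = Im(S) = 0.007331 VAR.
Step 10 — Apparent power: |S| = 0.04324 VA.
Step 11 — Power factor: PF = P/|S| = 0.9855 (lagging).

(a) P = 0.04261 W  (b) Q = 0.007331 VAR  (c) S = 0.04324 VA  (d) PF = 0.9855 (lagging)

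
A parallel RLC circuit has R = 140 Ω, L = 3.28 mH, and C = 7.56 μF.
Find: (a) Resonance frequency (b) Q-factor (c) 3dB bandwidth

Step 1 — Resonance: ω₀ = 1/√(LC) = 1/√(0.00328·7.56e-06) = 6350 rad/s.
Step 2 — f₀ = ω₀/(2π) = 1011 Hz.
Step 3 — Parallel Q: Q = R/(ω₀L) = 140/(6350·0.00328) = 6.721.
Step 4 — Bandwidth: Δω = ω₀/Q = 944.8 rad/s; BW = Δω/(2π) = 150.4 Hz.

(a) f₀ = 1011 Hz  (b) Q = 6.721  (c) BW = 150.4 Hz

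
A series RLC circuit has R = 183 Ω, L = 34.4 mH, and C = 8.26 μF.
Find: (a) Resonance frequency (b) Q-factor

Step 1 — Resonance condition Im(Z)=0 gives ω₀ = 1/√(LC).
Step 2 — ω₀ = 1/√(0.0344·8.26e-06) = 1876 rad/s.
Step 3 — f₀ = ω₀/(2π) = 298.6 Hz.
Step 4 — Series Q: Q = ω₀L/R = 1876·0.0344/183 = 0.3526.

(a) f₀ = 298.6 Hz  (b) Q = 0.3526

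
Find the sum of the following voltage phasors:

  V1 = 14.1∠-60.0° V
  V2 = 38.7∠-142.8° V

Step 1 — Convert each phasor to rectangular form:
  V1 = 14.1·(cos(-60.0°) + j·sin(-60.0°)) = 7.05 - j12.21 V
  V2 = 38.7·(cos(-142.8°) + j·sin(-142.8°)) = -30.83 - j23.4 V
Step 2 — Sum components: V_total = -23.78 - j35.61 V.
Step 3 — Convert to polar: |V_total| = 42.82 V, ∠V_total = -123.7°.

V_total = 42.82∠-123.7° V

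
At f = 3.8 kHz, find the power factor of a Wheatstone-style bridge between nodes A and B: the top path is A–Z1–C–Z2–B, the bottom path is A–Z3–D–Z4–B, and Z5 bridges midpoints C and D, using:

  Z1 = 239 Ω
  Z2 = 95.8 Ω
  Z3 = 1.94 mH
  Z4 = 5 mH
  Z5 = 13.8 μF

Step 1 — Angular frequency: ω = 2π·f = 2π·3800 = 2.388e+04 rad/s.
Step 2 — Component impedances:
  Z1: Z = R = 239 Ω
  Z2: Z = R = 95.8 Ω
  Z3: Z = jωL = j·2.388e+04·0.00194 = 0 + j46.32 Ω
  Z4: Z = jωL = j·2.388e+04·0.005 = 0 + j119.4 Ω
  Z5: Z = 1/(jωC) = -j/(ω·C) = 0 - j3.035 Ω
Step 3 — Bridge requires nodal analysis (the Z5 bridge couples midpoints C and D, so the two paths cannot be reduced to a simple series/parallel combination). Setting node B to ground and injecting 1 A at node A, the 3-node admittance system at A, C, D solves to V_A = Z_AB = 68.01 + j90.7 Ω = 113.4∠53.1° Ω.
Step 4 — Power factor: PF = cos(φ) = Re(Z)/|Z| = 68.009/113.37 = 0.5999.
Step 5 — Type: Im(Z) = 90.7 ⇒ lagging (phase φ = 53.1°).

PF = 0.5999 (lagging, φ = 53.1°)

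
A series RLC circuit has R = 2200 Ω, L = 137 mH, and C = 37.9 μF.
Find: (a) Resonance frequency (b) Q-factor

Step 1 — Resonance condition Im(Z)=0 gives ω₀ = 1/√(LC).
Step 2 — ω₀ = 1/√(0.137·3.79e-05) = 438.9 rad/s.
Step 3 — f₀ = ω₀/(2π) = 69.85 Hz.
Step 4 — Series Q: Q = ω₀L/R = 438.9·0.137/2200 = 0.02733.

(a) f₀ = 69.85 Hz  (b) Q = 0.02733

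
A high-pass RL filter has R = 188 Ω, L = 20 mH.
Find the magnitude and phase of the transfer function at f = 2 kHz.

Step 1 — Angular frequency: ω = 2π·2000 = 1.257e+04 rad/s.
Step 2 — Transfer function: H(jω) = jωL/(R + jωL).
Step 3 — Numerator jωL = j·251.3; denominator R + jωL = 188 + j251.3.
Step 4 — H = 0.6412 + j0.4796.
Step 5 — Magnitude: |H| = 0.8008 (-1.9 dB); phase: φ = 36.8°.

|H| = 0.8008 (-1.9 dB), φ = 36.8°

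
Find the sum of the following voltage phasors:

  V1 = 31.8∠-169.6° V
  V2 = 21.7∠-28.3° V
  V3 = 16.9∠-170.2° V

Step 1 — Convert each phasor to rectangular form:
  V1 = 31.8·(cos(-169.6°) + j·sin(-169.6°)) = -31.28 - j5.741 V
  V2 = 21.7·(cos(-28.3°) + j·sin(-28.3°)) = 19.11 - j10.29 V
  V3 = 16.9·(cos(-170.2°) + j·sin(-170.2°)) = -16.65 - j2.877 V
Step 2 — Sum components: V_total = -28.82 - j18.9 V.
Step 3 — Convert to polar: |V_total| = 34.47 V, ∠V_total = -146.7°.

V_total = 34.47∠-146.7° V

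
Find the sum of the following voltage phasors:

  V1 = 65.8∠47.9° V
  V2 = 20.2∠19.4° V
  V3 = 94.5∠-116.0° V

Step 1 — Convert each phasor to rectangular form:
  V1 = 65.8·(cos(47.9°) + j·sin(47.9°)) = 44.11 + j48.82 V
  V2 = 20.2·(cos(19.4°) + j·sin(19.4°)) = 19.05 + j6.71 V
  V3 = 94.5·(cos(-116.0°) + j·sin(-116.0°)) = -41.43 - j84.94 V
Step 2 — Sum components: V_total = 21.74 - j29.4 V.
Step 3 — Convert to polar: |V_total| = 36.57 V, ∠V_total = -53.5°.

V_total = 36.57∠-53.5° V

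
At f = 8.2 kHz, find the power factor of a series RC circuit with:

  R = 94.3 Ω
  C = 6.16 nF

Step 1 — Angular frequency: ω = 2π·f = 2π·8200 = 5.152e+04 rad/s.
Step 2 — Component impedances:
  R: Z = R = 94.3 Ω
  C: Z = 1/(jωC) = -j/(ω·C) = 0 - j3151 Ω
Step 3 — Series combination: Z_total = R + C = 94.3 - j3151 Ω = 3152∠-88.3° Ω.
Step 4 — Power factor: PF = cos(φ) = Re(Z)/|Z| = 94.3/3152 = 0.02992.
Step 5 — Type: Im(Z) = -3151 ⇒ leading (phase φ = -88.3°).

PF = 0.02992 (leading, φ = -88.3°)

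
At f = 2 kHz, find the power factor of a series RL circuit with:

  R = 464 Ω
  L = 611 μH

Step 1 — Angular frequency: ω = 2π·f = 2π·2000 = 1.257e+04 rad/s.
Step 2 — Component impedances:
  R: Z = R = 464 Ω
  L: Z = jωL = j·1.257e+04·0.000611 = 0 + j7.678 Ω
Step 3 — Series combination: Z_total = R + L = 464 + j7.678 Ω = 464.1∠0.9° Ω.
Step 4 — Power factor: PF = cos(φ) = Re(Z)/|Z| = 464/464.06 = 0.9999.
Step 5 — Type: Im(Z) = 7.678 ⇒ lagging (phase φ = 0.9°).

PF = 0.9999 (lagging, φ = 0.9°)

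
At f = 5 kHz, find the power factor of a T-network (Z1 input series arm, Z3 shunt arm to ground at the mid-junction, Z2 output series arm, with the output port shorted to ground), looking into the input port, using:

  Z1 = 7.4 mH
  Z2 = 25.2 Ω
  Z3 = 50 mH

Step 1 — Angular frequency: ω = 2π·f = 2π·5000 = 3.142e+04 rad/s.
Step 2 — Component impedances:
  Z1: Z = jωL = j·3.142e+04·0.0074 = 0 + j232.5 Ω
  Z2: Z = R = 25.2 Ω
  Z3: Z = jωL = j·3.142e+04·0.05 = 0 + j1571 Ω
Step 3 — With the output port shorted to ground, the output series arm Z2 runs from the junction to ground; the shunt arm Z3 also runs from the junction to ground. They appear in parallel: Z3 || Z2 = 25.19 + j0.4042 Ω.
Step 4 — Series with input arm Z1: Z_in = Z1 + (Z3 || Z2) = 25.19 + j232.9 Ω = 234.2∠83.8° Ω.
Step 5 — Power factor: PF = cos(φ) = Re(Z)/|Z| = 25.19/234.2 = 0.1076.
Step 6 — Type: Im(Z) = 232.9 ⇒ lagging (phase φ = 83.8°).

PF = 0.1076 (lagging, φ = 83.8°)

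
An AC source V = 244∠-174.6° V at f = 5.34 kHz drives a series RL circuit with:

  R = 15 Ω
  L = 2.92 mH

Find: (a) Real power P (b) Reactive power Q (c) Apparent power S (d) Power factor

Step 1 — Angular frequency: ω = 2π·f = 2π·5340 = 3.355e+04 rad/s.
Step 2 — Component impedances:
  R: Z = R = 15 Ω
  L: Z = jωL = j·3.355e+04·0.00292 = 0 + j97.97 Ω
Step 3 — Series combination: Z_total = R + L = 15 + j97.97 Ω = 99.11∠81.3° Ω.
Step 4 — Source phasor: V = 244∠-174.6° V = -242.9 - j22.96 V.
Step 5 — Current: I = V / Z = -0.5999 + j2.388 A = 2.462∠104.1° A.
Step 6 — Complex power: S = V·I* = 90.91 + j593.8 VA.
Step 7 — Real power: P = Re(S) = 90.91 W.
Step 8 — Reactive power: Q = Im(S) = 593.8 VAR.
Step 9 — Apparent power: |S| = 600.7 VA.
Step 10 — Power factor: PF = P/|S| = 0.1513 (lagging).

(a) P = 90.91 W  (b) Q = 593.8 VAR  (c) S = 600.7 VA  (d) PF = 0.1513 (lagging)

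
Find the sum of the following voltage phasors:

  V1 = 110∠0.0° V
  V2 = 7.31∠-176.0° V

Step 1 — Convert each phasor to rectangular form:
  V1 = 110·(cos(0.0°) + j·sin(0.0°)) = 110 V
  V2 = 7.31·(cos(-176.0°) + j·sin(-176.0°)) = -7.292 - j0.5099 V
Step 2 — Sum components: V_total = 102.7 - j0.5099 V.
Step 3 — Convert to polar: |V_total| = 102.7 V, ∠V_total = -0.3°.

V_total = 102.7∠-0.3° V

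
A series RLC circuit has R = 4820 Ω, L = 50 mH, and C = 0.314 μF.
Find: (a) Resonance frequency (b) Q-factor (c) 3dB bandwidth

Step 1 — Resonance: ω₀ = 1/√(LC) = 1/√(0.05·3.14e-07) = 7981 rad/s.
Step 2 — f₀ = ω₀/(2π) = 1270 Hz.
Step 3 — Series Q: Q = ω₀L/R = 7981·0.05/4820 = 0.08279.
Step 4 — Bandwidth: Δω = ω₀/Q = 9.64e+04 rad/s; BW = Δω/(2π) = 1.534e+04 Hz.

(a) f₀ = 1270 Hz  (b) Q = 0.08279  (c) BW = 1.534e+04 Hz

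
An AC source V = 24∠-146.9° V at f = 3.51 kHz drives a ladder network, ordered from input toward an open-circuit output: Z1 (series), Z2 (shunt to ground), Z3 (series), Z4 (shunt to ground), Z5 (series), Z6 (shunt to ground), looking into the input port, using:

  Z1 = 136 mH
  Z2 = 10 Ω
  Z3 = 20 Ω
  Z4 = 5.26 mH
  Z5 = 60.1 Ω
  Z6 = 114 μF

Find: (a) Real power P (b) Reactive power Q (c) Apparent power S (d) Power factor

Step 1 — Angular frequency: ω = 2π·f = 2π·3510 = 2.205e+04 rad/s.
Step 2 — Component impedances:
  Z1: Z = jωL = j·2.205e+04·0.136 = 0 + j2999 Ω
  Z2: Z = R = 10 Ω
  Z3: Z = R = 20 Ω
  Z4: Z = jωL = j·2.205e+04·0.00526 = 0 + j116 Ω
  Z5: Z = R = 60.1 Ω
  Z6: Z = 1/(jωC) = -j/(ω·C) = 0 - j0.3977 Ω
Step 3 — Ladder network (open output): work backward from the far end, alternating series and parallel combinations. Z_in = 8.827 + j3000 Ω = 3000∠89.8° Ω.
Step 4 — Source phasor: V = 24∠-146.9° V = -20.11 - j13.11 V.
Step 5 — Current: I = V / Z = -0.004389 + j0.006689 A = 0.008001∠123.3° A.
Step 6 — Complex power: S = V·I* = 0.0005651 + j0.192 VA.
Step 7 — Real power: P = Re(S) = 0.0005651 W.
Step 8 — Reactive power: Q = Im(S) = 0.192 VAR.
Step 9 — Apparent power: |S| = 0.192 VA.
Step 10 — Power factor: PF = P/|S| = 0.002943 (lagging).

(a) P = 0.0005651 W  (b) Q = 0.192 VAR  (c) S = 0.192 VA  (d) PF = 0.002943 (lagging)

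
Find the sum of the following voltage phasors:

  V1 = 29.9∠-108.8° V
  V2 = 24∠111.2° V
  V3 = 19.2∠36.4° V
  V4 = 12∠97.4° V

Step 1 — Convert each phasor to rectangular form:
  V1 = 29.9·(cos(-108.8°) + j·sin(-108.8°)) = -9.636 - j28.3 V
  V2 = 24·(cos(111.2°) + j·sin(111.2°)) = -8.679 + j22.38 V
  V3 = 19.2·(cos(36.4°) + j·sin(36.4°)) = 15.45 + j11.39 V
  V4 = 12·(cos(97.4°) + j·sin(97.4°)) = -1.546 + j11.9 V
Step 2 — Sum components: V_total = -4.406 + j17.36 V.
Step 3 — Convert to polar: |V_total| = 17.91 V, ∠V_total = 104.2°.

V_total = 17.91∠104.2° V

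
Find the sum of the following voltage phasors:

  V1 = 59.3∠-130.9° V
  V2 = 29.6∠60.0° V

Step 1 — Convert each phasor to rectangular form:
  V1 = 59.3·(cos(-130.9°) + j·sin(-130.9°)) = -38.83 - j44.82 V
  V2 = 29.6·(cos(60.0°) + j·sin(60.0°)) = 14.8 + j25.63 V
Step 2 — Sum components: V_total = -24.03 - j19.19 V.
Step 3 — Convert to polar: |V_total| = 30.75 V, ∠V_total = -141.4°.

V_total = 30.75∠-141.4° V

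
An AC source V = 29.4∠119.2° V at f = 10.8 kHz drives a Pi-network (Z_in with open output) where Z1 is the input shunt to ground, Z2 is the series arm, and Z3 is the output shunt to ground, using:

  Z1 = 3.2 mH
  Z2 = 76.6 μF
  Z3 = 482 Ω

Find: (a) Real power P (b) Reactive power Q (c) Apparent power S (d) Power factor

Step 1 — Angular frequency: ω = 2π·f = 2π·1.08e+04 = 6.786e+04 rad/s.
Step 2 — Component impedances:
  Z1: Z = jωL = j·6.786e+04·0.0032 = 0 + j217.1 Ω
  Z2: Z = 1/(jωC) = -j/(ω·C) = 0 - j0.1924 Ω
  Z3: Z = R = 482 Ω
Step 3 — With open output, the series arm Z2 and the output shunt Z3 appear in series to ground: Z2 + Z3 = 482 - j0.1924 Ω.
Step 4 — Parallel with input shunt Z1: Z_in = Z1 || (Z2 + Z3) = 81.35 + j180.5 Ω = 198∠65.7° Ω.
Step 5 — Source phasor: V = 29.4∠119.2° V = -14.34 + j25.66 V.
Step 6 — Current: I = V / Z = 0.08841 + j0.1193 A = 0.1485∠53.5° A.
Step 7 — Complex power: S = V·I* = 1.793 + j3.98 VA.
Step 8 — Real power: P = Re(S) = 1.793 W.
Step 9 — Reactive power: Q = Im(S) = 3.98 VAR.
Step 10 — Apparent power: |S| = 4.365 VA.
Step 11 — Power factor: PF = P/|S| = 0.4108 (lagging).

(a) P = 1.793 W  (b) Q = 3.98 VAR  (c) S = 4.365 VA  (d) PF = 0.4108 (lagging)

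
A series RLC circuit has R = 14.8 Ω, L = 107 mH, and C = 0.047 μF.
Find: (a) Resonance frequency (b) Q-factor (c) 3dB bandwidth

Step 1 — Resonance: ω₀ = 1/√(LC) = 1/√(0.107·4.7e-08) = 1.41e+04 rad/s.
Step 2 — f₀ = ω₀/(2π) = 2244 Hz.
Step 3 — Series Q: Q = ω₀L/R = 1.41e+04·0.107/14.8 = 101.9.
Step 4 — Bandwidth: Δω = ω₀/Q = 138.3 rad/s; BW = Δω/(2π) = 22.01 Hz.

(a) f₀ = 2244 Hz  (b) Q = 101.9  (c) BW = 22.01 Hz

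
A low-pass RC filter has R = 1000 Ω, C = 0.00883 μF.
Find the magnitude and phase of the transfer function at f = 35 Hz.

Step 1 — Angular frequency: ω = 2π·35 = 219.9 rad/s.
Step 2 — Transfer function: H(jω) = 1/(1 + jωRC).
Step 3 — Denominator: 1 + jωRC = 1 + j·219.9·1000·8.83e-09 = 1 + j0.001942.
Step 4 — H = 1 - j0.001942.
Step 5 — Magnitude: |H| = 1 (-0.0 dB); phase: φ = -0.1°.

|H| = 1 (-0.0 dB), φ = -0.1°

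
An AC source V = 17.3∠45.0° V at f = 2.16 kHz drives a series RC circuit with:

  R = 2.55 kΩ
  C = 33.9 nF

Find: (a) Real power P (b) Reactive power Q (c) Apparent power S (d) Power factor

Step 1 — Angular frequency: ω = 2π·f = 2π·2160 = 1.357e+04 rad/s.
Step 2 — Component impedances:
  R: Z = R = 2550 Ω
  C: Z = 1/(jωC) = -j/(ω·C) = 0 - j2174 Ω
Step 3 — Series combination: Z_total = R + C = 2550 - j2174 Ω = 3351∠-40.4° Ω.
Step 4 — Source phasor: V = 17.3∠45.0° V = 12.23 + j12.23 V.
Step 5 — Current: I = V / Z = 0.0004102 + j0.005147 A = 0.005163∠85.4° A.
Step 6 — Complex power: S = V·I* = 0.06798 - j0.05794 VA.
Step 7 — Real power: P = Re(S) = 0.06798 W.
Step 8 — Reactive power: Q = Im(S) = -0.05794 VAR.
Step 9 — Apparent power: |S| = 0.08932 VA.
Step 10 — Power factor: PF = P/|S| = 0.761 (leading).

(a) P = 0.06798 W  (b) Q = -0.05794 VAR  (c) S = 0.08932 VA  (d) PF = 0.761 (leading)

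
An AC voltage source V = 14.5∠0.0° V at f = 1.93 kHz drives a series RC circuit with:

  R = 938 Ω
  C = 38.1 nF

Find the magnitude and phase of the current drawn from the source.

Step 1 — Angular frequency: ω = 2π·f = 2π·1930 = 1.213e+04 rad/s.
Step 2 — Component impedances:
  R: Z = R = 938 Ω
  C: Z = 1/(jωC) = -j/(ω·C) = 0 - j2164 Ω
Step 3 — Series combination: Z_total = R + C = 938 - j2164 Ω = 2359∠-66.6° Ω.
Step 4 — Source phasor: V = 14.5∠0.0° V = 14.5 V.
Step 5 — Ohm's law: I = V / Z_total = (14.5) / (938 - j2164) = 0.002444 + j0.00564 A.
Step 6 — Convert to polar: |I| = 0.006147 A, ∠I = 66.6°.

I = 0.006147∠66.6° A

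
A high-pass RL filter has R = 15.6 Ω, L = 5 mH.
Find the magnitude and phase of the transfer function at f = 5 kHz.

Step 1 — Angular frequency: ω = 2π·5000 = 3.142e+04 rad/s.
Step 2 — Transfer function: H(jω) = jωL/(R + jωL).
Step 3 — Numerator jωL = j·157.1; denominator R + jωL = 15.6 + j157.1.
Step 4 — H = 0.9902 + j0.09834.
Step 5 — Magnitude: |H| = 0.9951 (-0.0 dB); phase: φ = 5.7°.

|H| = 0.9951 (-0.0 dB), φ = 5.7°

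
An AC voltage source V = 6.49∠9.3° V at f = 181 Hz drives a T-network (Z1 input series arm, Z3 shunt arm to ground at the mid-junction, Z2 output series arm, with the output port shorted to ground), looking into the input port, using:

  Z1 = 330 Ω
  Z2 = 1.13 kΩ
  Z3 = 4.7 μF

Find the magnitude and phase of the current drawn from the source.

Step 1 — Angular frequency: ω = 2π·f = 2π·181 = 1137 rad/s.
Step 2 — Component impedances:
  Z1: Z = R = 330 Ω
  Z2: Z = R = 1130 Ω
  Z3: Z = 1/(jωC) = -j/(ω·C) = 0 - j187.1 Ω
Step 3 — With the output port shorted to ground, the output series arm Z2 runs from the junction to ground; the shunt arm Z3 also runs from the junction to ground. They appear in parallel: Z3 || Z2 = 30.15 - j182.1 Ω.
Step 4 — Series with input arm Z1: Z_in = Z1 + (Z3 || Z2) = 360.1 - j182.1 Ω = 403.6∠-26.8° Ω.
Step 5 — Source phasor: V = 6.49∠9.3° V = 6.405 + j1.049 V.
Step 6 — Ohm's law: I = V / Z_total = (6.405 + j1.049) / (360.1 - j182.1) = 0.01299 + j0.00948 A.
Step 7 — Convert to polar: |I| = 0.01608 A, ∠I = 36.1°.

I = 0.01608∠36.1° A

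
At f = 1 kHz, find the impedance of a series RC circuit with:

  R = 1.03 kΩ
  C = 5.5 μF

Step 1 — Angular frequency: ω = 2π·f = 2π·1000 = 6283 rad/s.
Step 2 — Component impedances:
  R: Z = R = 1030 Ω
  C: Z = 1/(jωC) = -j/(ω·C) = 0 - j28.94 Ω
Step 3 — Series combination: Z_total = R + C = 1030 - j28.94 Ω = 1030∠-1.6° Ω.

Z = 1030 - j28.94 Ω = 1030∠-1.6° Ω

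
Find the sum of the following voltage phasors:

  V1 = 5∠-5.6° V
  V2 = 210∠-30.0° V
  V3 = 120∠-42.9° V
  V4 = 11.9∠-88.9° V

Step 1 — Convert each phasor to rectangular form:
  V1 = 5·(cos(-5.6°) + j·sin(-5.6°)) = 4.976 - j0.4879 V
  V2 = 210·(cos(-30.0°) + j·sin(-30.0°)) = 181.9 - j105 V
  V3 = 120·(cos(-42.9°) + j·sin(-42.9°)) = 87.91 - j81.69 V
  V4 = 11.9·(cos(-88.9°) + j·sin(-88.9°)) = 0.2284 - j11.9 V
Step 2 — Sum components: V_total = 275 - j199.1 V.
Step 3 — Convert to polar: |V_total| = 339.5 V, ∠V_total = -35.9°.

V_total = 339.5∠-35.9° V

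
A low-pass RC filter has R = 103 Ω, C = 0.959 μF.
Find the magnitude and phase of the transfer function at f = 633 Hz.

Step 1 — Angular frequency: ω = 2π·633 = 3977 rad/s.
Step 2 — Transfer function: H(jω) = 1/(1 + jωRC).
Step 3 — Denominator: 1 + jωRC = 1 + j·3977·103·9.59e-07 = 1 + j0.3929.
Step 4 — H = 0.8663 - j0.3403.
Step 5 — Magnitude: |H| = 0.9308 (-0.6 dB); phase: φ = -21.4°.

|H| = 0.9308 (-0.6 dB), φ = -21.4°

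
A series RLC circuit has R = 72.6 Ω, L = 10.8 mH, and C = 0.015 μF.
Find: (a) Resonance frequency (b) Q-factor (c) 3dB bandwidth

Step 1 — Resonance condition Im(Z)=0 gives ω₀ = 1/√(LC).
Step 2 — ω₀ = 1/√(0.0108·1.5e-08) = 7.857e+04 rad/s.
Step 3 — f₀ = ω₀/(2π) = 1.25e+04 Hz.
Step 4 — Series Q: Q = ω₀L/R = 7.857e+04·0.0108/72.6 = 11.69.
Step 5 — 3dB bandwidth: Δω = ω₀/Q = 6722 rad/s; BW = Δω/(2π) = 1070 Hz.

(a) f₀ = 1.25e+04 Hz  (b) Q = 11.69  (c) BW = 1070 Hz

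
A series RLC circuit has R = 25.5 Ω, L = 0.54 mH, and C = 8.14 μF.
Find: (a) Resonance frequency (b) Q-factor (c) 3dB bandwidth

Step 1 — Resonance condition Im(Z)=0 gives ω₀ = 1/√(LC).
Step 2 — ω₀ = 1/√(0.00054·8.14e-06) = 1.508e+04 rad/s.
Step 3 — f₀ = ω₀/(2π) = 2401 Hz.
Step 4 — Series Q: Q = ω₀L/R = 1.508e+04·0.00054/25.5 = 0.3194.
Step 5 — 3dB bandwidth: Δω = ω₀/Q = 4.722e+04 rad/s; BW = Δω/(2π) = 7516 Hz.

(a) f₀ = 2401 Hz  (b) Q = 0.3194  (c) BW = 7516 Hz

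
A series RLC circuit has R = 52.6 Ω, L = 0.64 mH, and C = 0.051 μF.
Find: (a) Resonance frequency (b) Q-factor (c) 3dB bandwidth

Step 1 — Resonance: ω₀ = 1/√(LC) = 1/√(0.00064·5.1e-08) = 1.75e+05 rad/s.
Step 2 — f₀ = ω₀/(2π) = 2.786e+04 Hz.
Step 3 — Series Q: Q = ω₀L/R = 1.75e+05·0.00064/52.6 = 2.13.
Step 4 — Bandwidth: Δω = ω₀/Q = 8.219e+04 rad/s; BW = Δω/(2π) = 1.308e+04 Hz.

(a) f₀ = 2.786e+04 Hz  (b) Q = 2.13  (c) BW = 1.308e+04 Hz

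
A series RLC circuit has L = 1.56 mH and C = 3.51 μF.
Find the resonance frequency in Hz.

Step 1 — Resonance condition Im(Z)=0 gives ω₀ = 1/√(LC).
Step 2 — ω₀ = 1/√(0.00156·3.51e-06) = 1.351e+04 rad/s.
Step 3 — f₀ = ω₀/(2π) = 2151 Hz.

f₀ = 2151 Hz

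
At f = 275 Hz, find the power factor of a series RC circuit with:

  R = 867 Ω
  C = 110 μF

Step 1 — Angular frequency: ω = 2π·f = 2π·275 = 1728 rad/s.
Step 2 — Component impedances:
  R: Z = R = 867 Ω
  C: Z = 1/(jωC) = -j/(ω·C) = 0 - j5.261 Ω
Step 3 — Series combination: Z_total = R + C = 867 - j5.261 Ω = 867∠-0.3° Ω.
Step 4 — Power factor: PF = cos(φ) = Re(Z)/|Z| = 867/867 = 1.
Step 5 — Type: Im(Z) = -5.261 ⇒ leading (phase φ = -0.3°).

PF = 1 (leading, φ = -0.3°)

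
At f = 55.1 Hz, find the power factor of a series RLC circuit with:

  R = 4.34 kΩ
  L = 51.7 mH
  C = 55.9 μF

Step 1 — Angular frequency: ω = 2π·f = 2π·55.1 = 346.2 rad/s.
Step 2 — Component impedances:
  R: Z = R = 4340 Ω
  L: Z = jωL = j·346.2·0.0517 = 0 + j17.9 Ω
  C: Z = 1/(jωC) = -j/(ω·C) = 0 - j51.67 Ω
Step 3 — Series combination: Z_total = R + L + C = 4340 - j33.77 Ω = 4340∠-0.4° Ω.
Step 4 — Power factor: PF = cos(φ) = Re(Z)/|Z| = 4340/4340 = 1.
Step 5 — Type: Im(Z) = -33.77 ⇒ leading (phase φ = -0.4°).

PF = 1 (leading, φ = -0.4°)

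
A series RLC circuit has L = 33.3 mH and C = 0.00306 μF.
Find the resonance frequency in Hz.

Step 1 — Resonance condition Im(Z)=0 gives ω₀ = 1/√(LC).
Step 2 — ω₀ = 1/√(0.0333·3.06e-09) = 9.906e+04 rad/s.
Step 3 — f₀ = ω₀/(2π) = 1.577e+04 Hz.

f₀ = 1.577e+04 Hz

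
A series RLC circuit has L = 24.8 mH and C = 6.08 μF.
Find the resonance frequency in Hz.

Step 1 — Resonance condition Im(Z)=0 gives ω₀ = 1/√(LC).
Step 2 — ω₀ = 1/√(0.0248·6.08e-06) = 2575 rad/s.
Step 3 — f₀ = ω₀/(2π) = 409.9 Hz.

f₀ = 409.9 Hz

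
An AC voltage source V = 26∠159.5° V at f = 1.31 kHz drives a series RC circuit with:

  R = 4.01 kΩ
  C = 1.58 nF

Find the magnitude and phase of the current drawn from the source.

Step 1 — Angular frequency: ω = 2π·f = 2π·1310 = 8231 rad/s.
Step 2 — Component impedances:
  R: Z = R = 4010 Ω
  C: Z = 1/(jωC) = -j/(ω·C) = 0 - j7.689e+04 Ω
Step 3 — Series combination: Z_total = R + C = 4010 - j7.689e+04 Ω = 7.7e+04∠-87.0° Ω.
Step 4 — Source phasor: V = 26∠159.5° V = -24.35 + j9.105 V.
Step 5 — Ohm's law: I = V / Z_total = (-24.35 + j9.105) / (4010 - j7.689e+04) = -0.0001346 - j0.0003097 A.
Step 6 — Convert to polar: |I| = 0.0003377 A, ∠I = -113.5°.

I = 0.0003377∠-113.5° A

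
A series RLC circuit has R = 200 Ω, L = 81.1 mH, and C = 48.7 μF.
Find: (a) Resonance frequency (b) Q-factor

Step 1 — Resonance condition Im(Z)=0 gives ω₀ = 1/√(LC).
Step 2 — ω₀ = 1/√(0.0811·4.87e-05) = 503.2 rad/s.
Step 3 — f₀ = ω₀/(2π) = 80.08 Hz.
Step 4 — Series Q: Q = ω₀L/R = 503.2·0.0811/200 = 0.204.

(a) f₀ = 80.08 Hz  (b) Q = 0.204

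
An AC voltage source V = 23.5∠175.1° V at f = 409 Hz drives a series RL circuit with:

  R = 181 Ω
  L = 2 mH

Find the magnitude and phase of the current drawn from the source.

Step 1 — Angular frequency: ω = 2π·f = 2π·409 = 2570 rad/s.
Step 2 — Component impedances:
  R: Z = R = 181 Ω
  L: Z = jωL = j·2570·0.002 = 0 + j5.14 Ω
Step 3 — Series combination: Z_total = R + L = 181 + j5.14 Ω = 181.1∠1.6° Ω.
Step 4 — Source phasor: V = 23.5∠175.1° V = -23.41 + j2.007 V.
Step 5 — Ohm's law: I = V / Z_total = (-23.41 + j2.007) / (181 + j5.14) = -0.1289 + j0.01475 A.
Step 6 — Convert to polar: |I| = 0.1298 A, ∠I = 173.5°.

I = 0.1298∠173.5° A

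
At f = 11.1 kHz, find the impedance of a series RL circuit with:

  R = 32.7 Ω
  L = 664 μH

Step 1 — Angular frequency: ω = 2π·f = 2π·1.11e+04 = 6.974e+04 rad/s.
Step 2 — Component impedances:
  R: Z = R = 32.7 Ω
  L: Z = jωL = j·6.974e+04·0.000664 = 0 + j46.31 Ω
Step 3 — Series combination: Z_total = R + L = 32.7 + j46.31 Ω = 56.69∠54.8° Ω.

Z = 32.7 + j46.31 Ω = 56.69∠54.8° Ω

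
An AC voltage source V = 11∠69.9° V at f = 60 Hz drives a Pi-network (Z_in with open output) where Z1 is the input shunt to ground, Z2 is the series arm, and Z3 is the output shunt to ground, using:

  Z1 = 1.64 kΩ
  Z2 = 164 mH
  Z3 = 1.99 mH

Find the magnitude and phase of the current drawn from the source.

Step 1 — Angular frequency: ω = 2π·f = 2π·60 = 377 rad/s.
Step 2 — Component impedances:
  Z1: Z = R = 1640 Ω
  Z2: Z = jωL = j·377·0.164 = 0 + j61.83 Ω
  Z3: Z = jωL = j·377·0.00199 = 0 + j0.7502 Ω
Step 3 — With open output, the series arm Z2 and the output shunt Z3 appear in series to ground: Z2 + Z3 = 0 + j62.58 Ω.
Step 4 — Parallel with input shunt Z1: Z_in = Z1 || (Z2 + Z3) = 2.384 + j62.49 Ω = 62.53∠87.8° Ω.
Step 5 — Source phasor: V = 11∠69.9° V = 3.78 + j10.33 V.
Step 6 — Ohm's law: I = V / Z_total = (3.78 + j10.33) / (2.384 + j62.49) = 0.1674 - j0.05411 A.
Step 7 — Convert to polar: |I| = 0.1759 A, ∠I = -17.9°.

I = 0.1759∠-17.9° A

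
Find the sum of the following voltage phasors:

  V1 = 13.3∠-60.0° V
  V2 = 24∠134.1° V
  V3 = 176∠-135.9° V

Step 1 — Convert each phasor to rectangular form:
  V1 = 13.3·(cos(-60.0°) + j·sin(-60.0°)) = 6.65 - j11.52 V
  V2 = 24·(cos(134.1°) + j·sin(134.1°)) = -16.7 + j17.24 V
  V3 = 176·(cos(-135.9°) + j·sin(-135.9°)) = -126.4 - j122.5 V
Step 2 — Sum components: V_total = -136.4 - j116.8 V.
Step 3 — Convert to polar: |V_total| = 179.6 V, ∠V_total = -139.4°.

V_total = 179.6∠-139.4° V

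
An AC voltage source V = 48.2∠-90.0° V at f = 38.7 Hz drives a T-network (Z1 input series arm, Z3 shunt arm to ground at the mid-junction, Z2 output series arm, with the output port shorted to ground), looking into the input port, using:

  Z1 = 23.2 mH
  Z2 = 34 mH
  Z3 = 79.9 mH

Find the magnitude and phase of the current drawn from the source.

Step 1 — Angular frequency: ω = 2π·f = 2π·38.7 = 243.2 rad/s.
Step 2 — Component impedances:
  Z1: Z = jωL = j·243.2·0.0232 = 0 + j5.641 Ω
  Z2: Z = jωL = j·243.2·0.034 = 0 + j8.267 Ω
  Z3: Z = jωL = j·243.2·0.0799 = 0 + j19.43 Ω
Step 3 — With the output port shorted to ground, the output series arm Z2 runs from the junction to ground; the shunt arm Z3 also runs from the junction to ground. They appear in parallel: Z3 || Z2 = 0 + j5.8 Ω.
Step 4 — Series with input arm Z1: Z_in = Z1 + (Z3 || Z2) = 0 + j11.44 Ω = 11.44∠90.0° Ω.
Step 5 — Source phasor: V = 48.2∠-90.0° V = 0 - j48.2 V.
Step 6 — Ohm's law: I = V / Z_total = (0 - j48.2) / (0 + j11.44) = -4.213 A.
Step 7 — Convert to polar: |I| = 4.213 A, ∠I = -180.0°.

I = 4.213∠-180.0° A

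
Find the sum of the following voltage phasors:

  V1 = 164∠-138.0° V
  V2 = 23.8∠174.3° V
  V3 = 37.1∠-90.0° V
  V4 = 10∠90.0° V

Step 1 — Convert each phasor to rectangular form:
  V1 = 164·(cos(-138.0°) + j·sin(-138.0°)) = -121.9 - j109.7 V
  V2 = 23.8·(cos(174.3°) + j·sin(174.3°)) = -23.68 + j2.364 V
  V3 = 37.1·(cos(-90.0°) + j·sin(-90.0°)) = 0 - j37.1 V
  V4 = 10·(cos(90.0°) + j·sin(90.0°)) = 0 + j10 V
Step 2 — Sum components: V_total = -145.6 - j134.5 V.
Step 3 — Convert to polar: |V_total| = 198.2 V, ∠V_total = -137.3°.

V_total = 198.2∠-137.3° V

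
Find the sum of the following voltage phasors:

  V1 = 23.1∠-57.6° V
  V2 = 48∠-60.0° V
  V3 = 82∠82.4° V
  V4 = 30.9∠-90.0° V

Step 1 — Convert each phasor to rectangular form:
  V1 = 23.1·(cos(-57.6°) + j·sin(-57.6°)) = 12.38 - j19.5 V
  V2 = 48·(cos(-60.0°) + j·sin(-60.0°)) = 24 - j41.57 V
  V3 = 82·(cos(82.4°) + j·sin(82.4°)) = 10.85 + j81.28 V
  V4 = 30.9·(cos(-90.0°) + j·sin(-90.0°)) = 0 - j30.9 V
Step 2 — Sum components: V_total = 47.22 - j10.69 V.
Step 3 — Convert to polar: |V_total| = 48.42 V, ∠V_total = -12.8°.

V_total = 48.42∠-12.8° V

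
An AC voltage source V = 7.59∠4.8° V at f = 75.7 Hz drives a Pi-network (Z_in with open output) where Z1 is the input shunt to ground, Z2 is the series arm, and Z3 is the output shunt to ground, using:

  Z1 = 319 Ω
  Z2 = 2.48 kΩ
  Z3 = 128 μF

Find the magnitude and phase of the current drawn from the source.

Step 1 — Angular frequency: ω = 2π·f = 2π·75.7 = 475.6 rad/s.
Step 2 — Component impedances:
  Z1: Z = R = 319 Ω
  Z2: Z = R = 2480 Ω
  Z3: Z = 1/(jωC) = -j/(ω·C) = 0 - j16.43 Ω
Step 3 — With open output, the series arm Z2 and the output shunt Z3 appear in series to ground: Z2 + Z3 = 2480 - j16.43 Ω.
Step 4 — Parallel with input shunt Z1: Z_in = Z1 || (Z2 + Z3) = 282.6 - j0.2133 Ω = 282.6∠-0.0° Ω.
Step 5 — Source phasor: V = 7.59∠4.8° V = 7.563 + j0.6351 V.
Step 6 — Ohm's law: I = V / Z_total = (7.563 + j0.6351) / (282.6 - j0.2133) = 0.02676 + j0.002267 A.
Step 7 — Convert to polar: |I| = 0.02685 A, ∠I = 4.8°.

I = 0.02685∠4.8° A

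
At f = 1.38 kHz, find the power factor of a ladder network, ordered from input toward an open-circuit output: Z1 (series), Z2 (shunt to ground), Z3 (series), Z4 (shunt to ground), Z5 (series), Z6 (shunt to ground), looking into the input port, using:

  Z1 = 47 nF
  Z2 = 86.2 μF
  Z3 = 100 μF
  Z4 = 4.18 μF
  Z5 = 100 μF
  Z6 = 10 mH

Step 1 — Angular frequency: ω = 2π·f = 2π·1380 = 8671 rad/s.
Step 2 — Component impedances:
  Z1: Z = 1/(jωC) = -j/(ω·C) = 0 - j2454 Ω
  Z2: Z = 1/(jωC) = -j/(ω·C) = 0 - j1.338 Ω
  Z3: Z = 1/(jωC) = -j/(ω·C) = 0 - j1.153 Ω
  Z4: Z = 1/(jωC) = -j/(ω·C) = 0 - j27.59 Ω
  Z5: Z = 1/(jωC) = -j/(ω·C) = 0 - j1.153 Ω
  Z6: Z = jωL = j·8671·0.01 = 0 + j86.71 Ω
Step 3 — Ladder network (open output): work backward from the far end, alternating series and parallel combinations. Z_in = 0 - j2455 Ω = 2455∠-90.0° Ω.
Step 4 — Power factor: PF = cos(φ) = Re(Z)/|Z| = 0/2455 = 0.
Step 5 — Type: Im(Z) = -2455 ⇒ leading (phase φ = -90.0°).

PF = 0 (leading, φ = -90.0°)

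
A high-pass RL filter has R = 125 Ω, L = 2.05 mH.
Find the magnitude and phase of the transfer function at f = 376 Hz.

Step 1 — Angular frequency: ω = 2π·376 = 2362 rad/s.
Step 2 — Transfer function: H(jω) = jωL/(R + jωL).
Step 3 — Numerator jωL = j·4.843; denominator R + jωL = 125 + j4.843.
Step 4 — H = 0.001499 + j0.03869.
Step 5 — Magnitude: |H| = 0.03872 (-28.2 dB); phase: φ = 87.8°.

|H| = 0.03872 (-28.2 dB), φ = 87.8°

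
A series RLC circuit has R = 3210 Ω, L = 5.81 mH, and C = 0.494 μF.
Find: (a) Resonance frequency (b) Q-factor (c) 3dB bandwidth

Step 1 — Resonance condition Im(Z)=0 gives ω₀ = 1/√(LC).
Step 2 — ω₀ = 1/√(0.00581·4.94e-07) = 1.867e+04 rad/s.
Step 3 — f₀ = ω₀/(2π) = 2971 Hz.
Step 4 — Series Q: Q = ω₀L/R = 1.867e+04·0.00581/3210 = 0.03378.
Step 5 — 3dB bandwidth: Δω = ω₀/Q = 5.525e+05 rad/s; BW = Δω/(2π) = 8.793e+04 Hz.

(a) f₀ = 2971 Hz  (b) Q = 0.03378  (c) BW = 8.793e+04 Hz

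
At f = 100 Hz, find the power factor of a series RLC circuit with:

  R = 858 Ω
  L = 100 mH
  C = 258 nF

Step 1 — Angular frequency: ω = 2π·f = 2π·100 = 628.3 rad/s.
Step 2 — Component impedances:
  R: Z = R = 858 Ω
  L: Z = jωL = j·628.3·0.1 = 0 + j62.83 Ω
  C: Z = 1/(jωC) = -j/(ω·C) = 0 - j6169 Ω
Step 3 — Series combination: Z_total = R + L + C = 858 - j6106 Ω = 6166∠-82.0° Ω.
Step 4 — Power factor: PF = cos(φ) = Re(Z)/|Z| = 858/6166 = 0.1392.
Step 5 — Type: Im(Z) = -6106 ⇒ leading (phase φ = -82.0°).

PF = 0.1392 (leading, φ = -82.0°)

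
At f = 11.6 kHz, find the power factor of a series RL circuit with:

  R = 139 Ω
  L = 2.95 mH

Step 1 — Angular frequency: ω = 2π·f = 2π·1.16e+04 = 7.288e+04 rad/s.
Step 2 — Component impedances:
  R: Z = R = 139 Ω
  L: Z = jωL = j·7.288e+04·0.00295 = 0 + j215 Ω
Step 3 — Series combination: Z_total = R + L = 139 + j215 Ω = 256∠57.1° Ω.
Step 4 — Power factor: PF = cos(φ) = Re(Z)/|Z| = 139/256.03 = 0.5429.
Step 5 — Type: Im(Z) = 215 ⇒ lagging (phase φ = 57.1°).

PF = 0.5429 (lagging, φ = 57.1°)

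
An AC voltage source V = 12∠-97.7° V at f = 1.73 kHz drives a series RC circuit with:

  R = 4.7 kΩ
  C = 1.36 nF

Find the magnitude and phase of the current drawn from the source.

Step 1 — Angular frequency: ω = 2π·f = 2π·1730 = 1.087e+04 rad/s.
Step 2 — Component impedances:
  R: Z = R = 4700 Ω
  C: Z = 1/(jωC) = -j/(ω·C) = 0 - j6.764e+04 Ω
Step 3 — Series combination: Z_total = R + C = 4700 - j6.764e+04 Ω = 6.781e+04∠-86.0° Ω.
Step 4 — Source phasor: V = 12∠-97.7° V = -1.608 - j11.89 V.
Step 5 — Ohm's law: I = V / Z_total = (-1.608 - j11.89) / (4700 - j6.764e+04) = 0.0001733 - j3.581e-05 A.
Step 6 — Convert to polar: |I| = 0.000177 A, ∠I = -11.7°.

I = 0.000177∠-11.7° A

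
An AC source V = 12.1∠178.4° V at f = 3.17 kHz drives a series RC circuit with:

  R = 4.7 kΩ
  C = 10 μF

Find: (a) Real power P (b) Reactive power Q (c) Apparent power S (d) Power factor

Step 1 — Angular frequency: ω = 2π·f = 2π·3170 = 1.992e+04 rad/s.
Step 2 — Component impedances:
  R: Z = R = 4700 Ω
  C: Z = 1/(jωC) = -j/(ω·C) = 0 - j5.021 Ω
Step 3 — Series combination: Z_total = R + C = 4700 - j5.021 Ω = 4700∠-0.1° Ω.
Step 4 — Source phasor: V = 12.1∠178.4° V = -12.1 + j0.3379 V.
Step 5 — Current: I = V / Z = -0.002574 + j6.913e-05 A = 0.002574∠178.5° A.
Step 6 — Complex power: S = V·I* = 0.03115 - j3.328e-05 VA.
Step 7 — Real power: P = Re(S) = 0.03115 W.
Step 8 — Reactive power: Q = Im(S) = -3.328e-05 VAR.
Step 9 — Apparent power: |S| = 0.03115 VA.
Step 10 — Power factor: PF = P/|S| = 1 (leading).

(a) P = 0.03115 W  (b) Q = -3.328e-05 VAR  (c) S = 0.03115 VA  (d) PF = 1 (leading)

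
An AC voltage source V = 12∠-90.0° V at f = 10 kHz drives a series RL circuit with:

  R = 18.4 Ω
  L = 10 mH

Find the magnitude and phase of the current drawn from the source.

Step 1 — Angular frequency: ω = 2π·f = 2π·1e+04 = 6.283e+04 rad/s.
Step 2 — Component impedances:
  R: Z = R = 18.4 Ω
  L: Z = jωL = j·6.283e+04·0.01 = 0 + j628.3 Ω
Step 3 — Series combination: Z_total = R + L = 18.4 + j628.3 Ω = 628.6∠88.3° Ω.
Step 4 — Source phasor: V = 12∠-90.0° V = 0 - j12 V.
Step 5 — Ohm's law: I = V / Z_total = (0 - j12) / (18.4 + j628.3) = -0.01908 - j0.0005588 A.
Step 6 — Convert to polar: |I| = 0.01909 A, ∠I = -178.3°.

I = 0.01909∠-178.3° A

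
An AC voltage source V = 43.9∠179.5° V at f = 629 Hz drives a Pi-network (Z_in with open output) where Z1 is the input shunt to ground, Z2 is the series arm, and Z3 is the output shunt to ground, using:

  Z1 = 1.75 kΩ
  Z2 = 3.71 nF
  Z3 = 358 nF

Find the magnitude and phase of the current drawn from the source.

Step 1 — Angular frequency: ω = 2π·f = 2π·629 = 3952 rad/s.
Step 2 — Component impedances:
  Z1: Z = R = 1750 Ω
  Z2: Z = 1/(jωC) = -j/(ω·C) = 0 - j6.82e+04 Ω
  Z3: Z = 1/(jωC) = -j/(ω·C) = 0 - j706.8 Ω
Step 3 — With open output, the series arm Z2 and the output shunt Z3 appear in series to ground: Z2 + Z3 = 0 - j6.891e+04 Ω.
Step 4 — Parallel with input shunt Z1: Z_in = Z1 || (Z2 + Z3) = 1749 - j44.41 Ω = 1749∠-1.5° Ω.
Step 5 — Source phasor: V = 43.9∠179.5° V = -43.9 + j0.3831 V.
Step 6 — Ohm's law: I = V / Z_total = (-43.9 + j0.3831) / (1749 - j44.41) = -0.02509 - j0.0004181 A.
Step 7 — Convert to polar: |I| = 0.02509 A, ∠I = -179.0°.

I = 0.02509∠-179.0° A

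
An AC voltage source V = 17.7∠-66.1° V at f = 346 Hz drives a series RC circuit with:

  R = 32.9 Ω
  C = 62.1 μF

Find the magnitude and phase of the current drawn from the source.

Step 1 — Angular frequency: ω = 2π·f = 2π·346 = 2174 rad/s.
Step 2 — Component impedances:
  R: Z = R = 32.9 Ω
  C: Z = 1/(jωC) = -j/(ω·C) = 0 - j7.407 Ω
Step 3 — Series combination: Z_total = R + C = 32.9 - j7.407 Ω = 33.72∠-12.7° Ω.
Step 4 — Source phasor: V = 17.7∠-66.1° V = 7.171 - j16.18 V.
Step 5 — Ohm's law: I = V / Z_total = (7.171 - j16.18) / (32.9 - j7.407) = 0.3128 - j0.4214 A.
Step 6 — Convert to polar: |I| = 0.5249 A, ∠I = -53.4°.

I = 0.5249∠-53.4° A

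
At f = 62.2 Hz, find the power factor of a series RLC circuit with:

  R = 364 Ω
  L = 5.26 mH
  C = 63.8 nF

Step 1 — Angular frequency: ω = 2π·f = 2π·62.2 = 390.8 rad/s.
Step 2 — Component impedances:
  R: Z = R = 364 Ω
  L: Z = jωL = j·390.8·0.00526 = 0 + j2.056 Ω
  C: Z = 1/(jωC) = -j/(ω·C) = 0 - j4.011e+04 Ω
Step 3 — Series combination: Z_total = R + L + C = 364 - j4.01e+04 Ω = 4.011e+04∠-89.5° Ω.
Step 4 — Power factor: PF = cos(φ) = Re(Z)/|Z| = 364/40106 = 0.009076.
Step 5 — Type: Im(Z) = -4.01e+04 ⇒ leading (phase φ = -89.5°).

PF = 0.009076 (leading, φ = -89.5°)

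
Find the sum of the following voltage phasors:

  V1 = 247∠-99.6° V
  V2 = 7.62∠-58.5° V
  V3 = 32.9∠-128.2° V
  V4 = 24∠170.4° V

Step 1 — Convert each phasor to rectangular form:
  V1 = 247·(cos(-99.6°) + j·sin(-99.6°)) = -41.19 - j243.5 V
  V2 = 7.62·(cos(-58.5°) + j·sin(-58.5°)) = 3.981 - j6.497 V
  V3 = 32.9·(cos(-128.2°) + j·sin(-128.2°)) = -20.35 - j25.85 V
  V4 = 24·(cos(170.4°) + j·sin(170.4°)) = -23.66 + j4.002 V
Step 2 — Sum components: V_total = -81.22 - j271.9 V.
Step 3 — Convert to polar: |V_total| = 283.8 V, ∠V_total = -106.6°.

V_total = 283.8∠-106.6° V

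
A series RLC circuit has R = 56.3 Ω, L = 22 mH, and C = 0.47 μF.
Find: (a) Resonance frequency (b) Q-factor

Step 1 — Resonance condition Im(Z)=0 gives ω₀ = 1/√(LC).
Step 2 — ω₀ = 1/√(0.022·4.7e-07) = 9834 rad/s.
Step 3 — f₀ = ω₀/(2π) = 1565 Hz.
Step 4 — Series Q: Q = ω₀L/R = 9834·0.022/56.3 = 3.843.

(a) f₀ = 1565 Hz  (b) Q = 3.843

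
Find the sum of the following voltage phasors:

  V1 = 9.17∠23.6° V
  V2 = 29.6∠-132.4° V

Step 1 — Convert each phasor to rectangular form:
  V1 = 9.17·(cos(23.6°) + j·sin(23.6°)) = 8.403 + j3.671 V
  V2 = 29.6·(cos(-132.4°) + j·sin(-132.4°)) = -19.96 - j21.86 V
Step 2 — Sum components: V_total = -11.56 - j18.19 V.
Step 3 — Convert to polar: |V_total| = 21.55 V, ∠V_total = -122.4°.

V_total = 21.55∠-122.4° V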